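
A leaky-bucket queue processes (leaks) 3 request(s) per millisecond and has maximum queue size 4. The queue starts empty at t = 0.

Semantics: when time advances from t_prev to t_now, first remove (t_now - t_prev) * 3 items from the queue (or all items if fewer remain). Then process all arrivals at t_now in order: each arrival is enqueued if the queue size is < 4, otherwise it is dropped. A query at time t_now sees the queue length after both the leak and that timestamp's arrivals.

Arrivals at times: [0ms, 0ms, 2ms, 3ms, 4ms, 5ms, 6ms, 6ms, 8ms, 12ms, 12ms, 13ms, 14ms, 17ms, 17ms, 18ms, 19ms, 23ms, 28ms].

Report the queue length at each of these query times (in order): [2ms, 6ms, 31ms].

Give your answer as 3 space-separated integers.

Answer: 1 2 0

Derivation:
Queue lengths at query times:
  query t=2ms: backlog = 1
  query t=6ms: backlog = 2
  query t=31ms: backlog = 0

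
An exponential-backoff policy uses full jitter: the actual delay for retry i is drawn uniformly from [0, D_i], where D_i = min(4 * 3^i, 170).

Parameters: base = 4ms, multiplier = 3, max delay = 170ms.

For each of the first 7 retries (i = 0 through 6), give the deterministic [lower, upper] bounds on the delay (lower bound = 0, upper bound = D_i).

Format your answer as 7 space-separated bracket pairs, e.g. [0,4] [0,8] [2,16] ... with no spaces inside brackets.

Computing bounds per retry:
  i=0: D_i=min(4*3^0,170)=4, bounds=[0,4]
  i=1: D_i=min(4*3^1,170)=12, bounds=[0,12]
  i=2: D_i=min(4*3^2,170)=36, bounds=[0,36]
  i=3: D_i=min(4*3^3,170)=108, bounds=[0,108]
  i=4: D_i=min(4*3^4,170)=170, bounds=[0,170]
  i=5: D_i=min(4*3^5,170)=170, bounds=[0,170]
  i=6: D_i=min(4*3^6,170)=170, bounds=[0,170]

Answer: [0,4] [0,12] [0,36] [0,108] [0,170] [0,170] [0,170]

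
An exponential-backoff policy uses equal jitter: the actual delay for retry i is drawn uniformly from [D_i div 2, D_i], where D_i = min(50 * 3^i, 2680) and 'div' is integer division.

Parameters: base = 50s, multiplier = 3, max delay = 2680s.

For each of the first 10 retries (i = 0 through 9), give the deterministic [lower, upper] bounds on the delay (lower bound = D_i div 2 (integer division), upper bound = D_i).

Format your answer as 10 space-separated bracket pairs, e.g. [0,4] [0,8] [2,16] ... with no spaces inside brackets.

Answer: [25,50] [75,150] [225,450] [675,1350] [1340,2680] [1340,2680] [1340,2680] [1340,2680] [1340,2680] [1340,2680]

Derivation:
Computing bounds per retry:
  i=0: D_i=min(50*3^0,2680)=50, bounds=[25,50]
  i=1: D_i=min(50*3^1,2680)=150, bounds=[75,150]
  i=2: D_i=min(50*3^2,2680)=450, bounds=[225,450]
  i=3: D_i=min(50*3^3,2680)=1350, bounds=[675,1350]
  i=4: D_i=min(50*3^4,2680)=2680, bounds=[1340,2680]
  i=5: D_i=min(50*3^5,2680)=2680, bounds=[1340,2680]
  i=6: D_i=min(50*3^6,2680)=2680, bounds=[1340,2680]
  i=7: D_i=min(50*3^7,2680)=2680, bounds=[1340,2680]
  i=8: D_i=min(50*3^8,2680)=2680, bounds=[1340,2680]
  i=9: D_i=min(50*3^9,2680)=2680, bounds=[1340,2680]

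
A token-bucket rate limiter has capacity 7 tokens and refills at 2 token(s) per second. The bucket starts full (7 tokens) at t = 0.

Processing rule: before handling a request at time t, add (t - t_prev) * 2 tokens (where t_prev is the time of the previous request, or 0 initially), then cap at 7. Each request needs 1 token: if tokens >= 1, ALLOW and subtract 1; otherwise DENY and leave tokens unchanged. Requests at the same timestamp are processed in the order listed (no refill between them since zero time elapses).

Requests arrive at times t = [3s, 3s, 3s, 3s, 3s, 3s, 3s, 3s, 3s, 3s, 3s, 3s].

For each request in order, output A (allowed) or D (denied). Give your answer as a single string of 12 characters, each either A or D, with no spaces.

Simulating step by step:
  req#1 t=3s: ALLOW
  req#2 t=3s: ALLOW
  req#3 t=3s: ALLOW
  req#4 t=3s: ALLOW
  req#5 t=3s: ALLOW
  req#6 t=3s: ALLOW
  req#7 t=3s: ALLOW
  req#8 t=3s: DENY
  req#9 t=3s: DENY
  req#10 t=3s: DENY
  req#11 t=3s: DENY
  req#12 t=3s: DENY

Answer: AAAAAAADDDDD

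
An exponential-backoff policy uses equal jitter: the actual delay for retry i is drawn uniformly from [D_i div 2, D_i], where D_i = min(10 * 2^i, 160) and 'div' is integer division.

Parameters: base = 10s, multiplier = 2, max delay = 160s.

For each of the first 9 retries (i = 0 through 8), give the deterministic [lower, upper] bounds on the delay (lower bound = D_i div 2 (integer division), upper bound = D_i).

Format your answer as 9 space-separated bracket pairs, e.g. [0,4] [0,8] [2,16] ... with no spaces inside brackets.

Computing bounds per retry:
  i=0: D_i=min(10*2^0,160)=10, bounds=[5,10]
  i=1: D_i=min(10*2^1,160)=20, bounds=[10,20]
  i=2: D_i=min(10*2^2,160)=40, bounds=[20,40]
  i=3: D_i=min(10*2^3,160)=80, bounds=[40,80]
  i=4: D_i=min(10*2^4,160)=160, bounds=[80,160]
  i=5: D_i=min(10*2^5,160)=160, bounds=[80,160]
  i=6: D_i=min(10*2^6,160)=160, bounds=[80,160]
  i=7: D_i=min(10*2^7,160)=160, bounds=[80,160]
  i=8: D_i=min(10*2^8,160)=160, bounds=[80,160]

Answer: [5,10] [10,20] [20,40] [40,80] [80,160] [80,160] [80,160] [80,160] [80,160]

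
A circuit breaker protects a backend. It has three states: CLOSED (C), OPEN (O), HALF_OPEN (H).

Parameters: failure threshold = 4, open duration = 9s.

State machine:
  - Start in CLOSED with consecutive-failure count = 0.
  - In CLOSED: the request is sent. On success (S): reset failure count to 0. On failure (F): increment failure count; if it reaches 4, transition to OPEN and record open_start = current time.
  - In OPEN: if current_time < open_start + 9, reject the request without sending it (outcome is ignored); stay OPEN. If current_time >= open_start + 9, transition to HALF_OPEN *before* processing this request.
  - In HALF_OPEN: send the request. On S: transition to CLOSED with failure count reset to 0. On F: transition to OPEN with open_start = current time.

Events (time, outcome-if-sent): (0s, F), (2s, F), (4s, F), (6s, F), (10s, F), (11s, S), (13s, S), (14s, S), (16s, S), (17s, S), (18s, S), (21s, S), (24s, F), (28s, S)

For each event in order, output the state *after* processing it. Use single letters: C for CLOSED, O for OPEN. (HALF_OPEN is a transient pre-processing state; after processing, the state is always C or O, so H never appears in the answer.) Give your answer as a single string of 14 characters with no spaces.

Answer: CCCOOOOOCCCCCC

Derivation:
State after each event:
  event#1 t=0s outcome=F: state=CLOSED
  event#2 t=2s outcome=F: state=CLOSED
  event#3 t=4s outcome=F: state=CLOSED
  event#4 t=6s outcome=F: state=OPEN
  event#5 t=10s outcome=F: state=OPEN
  event#6 t=11s outcome=S: state=OPEN
  event#7 t=13s outcome=S: state=OPEN
  event#8 t=14s outcome=S: state=OPEN
  event#9 t=16s outcome=S: state=CLOSED
  event#10 t=17s outcome=S: state=CLOSED
  event#11 t=18s outcome=S: state=CLOSED
  event#12 t=21s outcome=S: state=CLOSED
  event#13 t=24s outcome=F: state=CLOSED
  event#14 t=28s outcome=S: state=CLOSED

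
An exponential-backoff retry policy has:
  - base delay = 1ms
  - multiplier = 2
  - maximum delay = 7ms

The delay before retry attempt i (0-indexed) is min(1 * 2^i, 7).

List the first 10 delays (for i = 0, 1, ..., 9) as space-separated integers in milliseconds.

Computing each delay:
  i=0: min(1*2^0, 7) = 1
  i=1: min(1*2^1, 7) = 2
  i=2: min(1*2^2, 7) = 4
  i=3: min(1*2^3, 7) = 7
  i=4: min(1*2^4, 7) = 7
  i=5: min(1*2^5, 7) = 7
  i=6: min(1*2^6, 7) = 7
  i=7: min(1*2^7, 7) = 7
  i=8: min(1*2^8, 7) = 7
  i=9: min(1*2^9, 7) = 7

Answer: 1 2 4 7 7 7 7 7 7 7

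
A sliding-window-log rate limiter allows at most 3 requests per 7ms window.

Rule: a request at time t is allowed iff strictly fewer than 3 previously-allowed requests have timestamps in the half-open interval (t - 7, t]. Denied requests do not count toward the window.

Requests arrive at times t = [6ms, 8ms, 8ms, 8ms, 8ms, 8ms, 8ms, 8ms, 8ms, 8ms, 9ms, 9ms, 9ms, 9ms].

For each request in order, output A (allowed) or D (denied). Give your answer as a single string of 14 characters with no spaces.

Answer: AAADDDDDDDDDDD

Derivation:
Tracking allowed requests in the window:
  req#1 t=6ms: ALLOW
  req#2 t=8ms: ALLOW
  req#3 t=8ms: ALLOW
  req#4 t=8ms: DENY
  req#5 t=8ms: DENY
  req#6 t=8ms: DENY
  req#7 t=8ms: DENY
  req#8 t=8ms: DENY
  req#9 t=8ms: DENY
  req#10 t=8ms: DENY
  req#11 t=9ms: DENY
  req#12 t=9ms: DENY
  req#13 t=9ms: DENY
  req#14 t=9ms: DENY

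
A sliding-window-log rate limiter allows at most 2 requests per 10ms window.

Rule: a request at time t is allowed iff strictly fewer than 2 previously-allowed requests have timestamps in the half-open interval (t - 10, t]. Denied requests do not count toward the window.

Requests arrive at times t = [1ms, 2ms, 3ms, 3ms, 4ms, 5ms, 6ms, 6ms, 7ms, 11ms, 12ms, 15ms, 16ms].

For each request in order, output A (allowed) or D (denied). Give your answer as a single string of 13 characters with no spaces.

Answer: AADDDDDDDAADD

Derivation:
Tracking allowed requests in the window:
  req#1 t=1ms: ALLOW
  req#2 t=2ms: ALLOW
  req#3 t=3ms: DENY
  req#4 t=3ms: DENY
  req#5 t=4ms: DENY
  req#6 t=5ms: DENY
  req#7 t=6ms: DENY
  req#8 t=6ms: DENY
  req#9 t=7ms: DENY
  req#10 t=11ms: ALLOW
  req#11 t=12ms: ALLOW
  req#12 t=15ms: DENY
  req#13 t=16ms: DENY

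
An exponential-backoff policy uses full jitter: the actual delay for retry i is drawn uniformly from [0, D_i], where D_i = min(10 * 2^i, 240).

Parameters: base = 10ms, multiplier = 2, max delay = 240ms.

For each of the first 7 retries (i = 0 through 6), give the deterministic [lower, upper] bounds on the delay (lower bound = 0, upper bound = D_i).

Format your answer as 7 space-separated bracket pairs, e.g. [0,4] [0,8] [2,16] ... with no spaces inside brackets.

Computing bounds per retry:
  i=0: D_i=min(10*2^0,240)=10, bounds=[0,10]
  i=1: D_i=min(10*2^1,240)=20, bounds=[0,20]
  i=2: D_i=min(10*2^2,240)=40, bounds=[0,40]
  i=3: D_i=min(10*2^3,240)=80, bounds=[0,80]
  i=4: D_i=min(10*2^4,240)=160, bounds=[0,160]
  i=5: D_i=min(10*2^5,240)=240, bounds=[0,240]
  i=6: D_i=min(10*2^6,240)=240, bounds=[0,240]

Answer: [0,10] [0,20] [0,40] [0,80] [0,160] [0,240] [0,240]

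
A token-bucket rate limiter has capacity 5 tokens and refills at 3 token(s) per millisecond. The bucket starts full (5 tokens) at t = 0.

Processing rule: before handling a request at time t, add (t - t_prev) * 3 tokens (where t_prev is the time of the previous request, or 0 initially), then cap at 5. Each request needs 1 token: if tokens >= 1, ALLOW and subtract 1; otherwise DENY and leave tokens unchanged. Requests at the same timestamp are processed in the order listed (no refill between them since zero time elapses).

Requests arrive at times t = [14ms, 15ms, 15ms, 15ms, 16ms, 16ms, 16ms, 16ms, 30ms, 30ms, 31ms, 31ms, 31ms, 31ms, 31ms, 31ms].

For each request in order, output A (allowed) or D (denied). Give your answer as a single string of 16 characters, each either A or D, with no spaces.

Simulating step by step:
  req#1 t=14ms: ALLOW
  req#2 t=15ms: ALLOW
  req#3 t=15ms: ALLOW
  req#4 t=15ms: ALLOW
  req#5 t=16ms: ALLOW
  req#6 t=16ms: ALLOW
  req#7 t=16ms: ALLOW
  req#8 t=16ms: ALLOW
  req#9 t=30ms: ALLOW
  req#10 t=30ms: ALLOW
  req#11 t=31ms: ALLOW
  req#12 t=31ms: ALLOW
  req#13 t=31ms: ALLOW
  req#14 t=31ms: ALLOW
  req#15 t=31ms: ALLOW
  req#16 t=31ms: DENY

Answer: AAAAAAAAAAAAAAAD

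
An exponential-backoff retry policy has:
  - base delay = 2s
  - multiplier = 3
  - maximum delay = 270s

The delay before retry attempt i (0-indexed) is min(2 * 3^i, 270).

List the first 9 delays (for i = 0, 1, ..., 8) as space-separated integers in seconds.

Computing each delay:
  i=0: min(2*3^0, 270) = 2
  i=1: min(2*3^1, 270) = 6
  i=2: min(2*3^2, 270) = 18
  i=3: min(2*3^3, 270) = 54
  i=4: min(2*3^4, 270) = 162
  i=5: min(2*3^5, 270) = 270
  i=6: min(2*3^6, 270) = 270
  i=7: min(2*3^7, 270) = 270
  i=8: min(2*3^8, 270) = 270

Answer: 2 6 18 54 162 270 270 270 270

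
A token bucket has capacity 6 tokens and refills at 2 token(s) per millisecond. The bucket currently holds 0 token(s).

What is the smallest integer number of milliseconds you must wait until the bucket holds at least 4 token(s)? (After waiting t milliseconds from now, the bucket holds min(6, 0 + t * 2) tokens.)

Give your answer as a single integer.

Answer: 2

Derivation:
Need 0 + t * 2 >= 4, so t >= 4/2.
Smallest integer t = ceil(4/2) = 2.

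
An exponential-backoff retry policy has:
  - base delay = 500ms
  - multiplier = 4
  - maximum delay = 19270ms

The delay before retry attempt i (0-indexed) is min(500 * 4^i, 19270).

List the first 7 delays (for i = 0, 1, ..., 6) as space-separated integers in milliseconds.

Computing each delay:
  i=0: min(500*4^0, 19270) = 500
  i=1: min(500*4^1, 19270) = 2000
  i=2: min(500*4^2, 19270) = 8000
  i=3: min(500*4^3, 19270) = 19270
  i=4: min(500*4^4, 19270) = 19270
  i=5: min(500*4^5, 19270) = 19270
  i=6: min(500*4^6, 19270) = 19270

Answer: 500 2000 8000 19270 19270 19270 19270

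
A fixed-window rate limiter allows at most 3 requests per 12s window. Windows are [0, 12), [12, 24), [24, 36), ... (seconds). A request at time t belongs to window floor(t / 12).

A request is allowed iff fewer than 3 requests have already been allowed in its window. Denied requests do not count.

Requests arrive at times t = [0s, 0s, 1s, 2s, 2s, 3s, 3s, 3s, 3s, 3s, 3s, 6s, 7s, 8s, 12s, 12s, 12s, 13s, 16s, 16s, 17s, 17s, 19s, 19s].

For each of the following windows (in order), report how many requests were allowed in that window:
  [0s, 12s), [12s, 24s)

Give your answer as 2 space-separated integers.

Answer: 3 3

Derivation:
Processing requests:
  req#1 t=0s (window 0): ALLOW
  req#2 t=0s (window 0): ALLOW
  req#3 t=1s (window 0): ALLOW
  req#4 t=2s (window 0): DENY
  req#5 t=2s (window 0): DENY
  req#6 t=3s (window 0): DENY
  req#7 t=3s (window 0): DENY
  req#8 t=3s (window 0): DENY
  req#9 t=3s (window 0): DENY
  req#10 t=3s (window 0): DENY
  req#11 t=3s (window 0): DENY
  req#12 t=6s (window 0): DENY
  req#13 t=7s (window 0): DENY
  req#14 t=8s (window 0): DENY
  req#15 t=12s (window 1): ALLOW
  req#16 t=12s (window 1): ALLOW
  req#17 t=12s (window 1): ALLOW
  req#18 t=13s (window 1): DENY
  req#19 t=16s (window 1): DENY
  req#20 t=16s (window 1): DENY
  req#21 t=17s (window 1): DENY
  req#22 t=17s (window 1): DENY
  req#23 t=19s (window 1): DENY
  req#24 t=19s (window 1): DENY

Allowed counts by window: 3 3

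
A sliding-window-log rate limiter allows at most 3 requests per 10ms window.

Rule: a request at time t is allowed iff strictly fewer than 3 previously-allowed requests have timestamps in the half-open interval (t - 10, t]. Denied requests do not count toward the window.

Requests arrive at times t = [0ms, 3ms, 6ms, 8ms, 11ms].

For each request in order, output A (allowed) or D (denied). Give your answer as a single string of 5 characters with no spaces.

Answer: AAADA

Derivation:
Tracking allowed requests in the window:
  req#1 t=0ms: ALLOW
  req#2 t=3ms: ALLOW
  req#3 t=6ms: ALLOW
  req#4 t=8ms: DENY
  req#5 t=11ms: ALLOW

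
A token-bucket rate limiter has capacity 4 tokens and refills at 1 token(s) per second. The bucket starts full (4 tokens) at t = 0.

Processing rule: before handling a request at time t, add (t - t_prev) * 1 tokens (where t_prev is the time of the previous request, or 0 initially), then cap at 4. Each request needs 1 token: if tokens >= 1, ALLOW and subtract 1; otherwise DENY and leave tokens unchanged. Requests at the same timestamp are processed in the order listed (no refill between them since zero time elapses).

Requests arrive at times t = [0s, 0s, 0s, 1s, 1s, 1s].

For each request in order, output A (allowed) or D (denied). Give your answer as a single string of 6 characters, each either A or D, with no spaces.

Simulating step by step:
  req#1 t=0s: ALLOW
  req#2 t=0s: ALLOW
  req#3 t=0s: ALLOW
  req#4 t=1s: ALLOW
  req#5 t=1s: ALLOW
  req#6 t=1s: DENY

Answer: AAAAAD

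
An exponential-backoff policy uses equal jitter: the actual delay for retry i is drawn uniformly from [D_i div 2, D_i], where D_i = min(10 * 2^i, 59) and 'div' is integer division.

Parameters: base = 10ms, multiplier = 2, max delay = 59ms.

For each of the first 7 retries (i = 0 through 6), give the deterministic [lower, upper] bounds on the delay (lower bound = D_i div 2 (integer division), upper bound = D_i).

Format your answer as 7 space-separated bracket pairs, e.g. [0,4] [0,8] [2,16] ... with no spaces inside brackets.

Answer: [5,10] [10,20] [20,40] [29,59] [29,59] [29,59] [29,59]

Derivation:
Computing bounds per retry:
  i=0: D_i=min(10*2^0,59)=10, bounds=[5,10]
  i=1: D_i=min(10*2^1,59)=20, bounds=[10,20]
  i=2: D_i=min(10*2^2,59)=40, bounds=[20,40]
  i=3: D_i=min(10*2^3,59)=59, bounds=[29,59]
  i=4: D_i=min(10*2^4,59)=59, bounds=[29,59]
  i=5: D_i=min(10*2^5,59)=59, bounds=[29,59]
  i=6: D_i=min(10*2^6,59)=59, bounds=[29,59]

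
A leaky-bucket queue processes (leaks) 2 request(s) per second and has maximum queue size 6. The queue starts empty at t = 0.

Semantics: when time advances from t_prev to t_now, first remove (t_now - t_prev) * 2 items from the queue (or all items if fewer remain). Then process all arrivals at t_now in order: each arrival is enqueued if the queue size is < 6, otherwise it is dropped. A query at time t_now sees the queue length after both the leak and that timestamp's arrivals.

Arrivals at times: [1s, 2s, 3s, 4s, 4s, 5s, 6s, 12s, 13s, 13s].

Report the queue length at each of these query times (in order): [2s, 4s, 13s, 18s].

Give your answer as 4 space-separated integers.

Queue lengths at query times:
  query t=2s: backlog = 1
  query t=4s: backlog = 2
  query t=13s: backlog = 2
  query t=18s: backlog = 0

Answer: 1 2 2 0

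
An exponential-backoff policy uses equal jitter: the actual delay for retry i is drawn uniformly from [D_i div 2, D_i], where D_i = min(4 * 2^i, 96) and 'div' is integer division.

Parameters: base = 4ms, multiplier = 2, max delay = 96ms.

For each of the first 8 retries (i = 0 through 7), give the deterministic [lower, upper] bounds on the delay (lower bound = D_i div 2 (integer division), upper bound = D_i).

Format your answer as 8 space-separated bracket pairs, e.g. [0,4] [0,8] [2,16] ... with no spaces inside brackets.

Answer: [2,4] [4,8] [8,16] [16,32] [32,64] [48,96] [48,96] [48,96]

Derivation:
Computing bounds per retry:
  i=0: D_i=min(4*2^0,96)=4, bounds=[2,4]
  i=1: D_i=min(4*2^1,96)=8, bounds=[4,8]
  i=2: D_i=min(4*2^2,96)=16, bounds=[8,16]
  i=3: D_i=min(4*2^3,96)=32, bounds=[16,32]
  i=4: D_i=min(4*2^4,96)=64, bounds=[32,64]
  i=5: D_i=min(4*2^5,96)=96, bounds=[48,96]
  i=6: D_i=min(4*2^6,96)=96, bounds=[48,96]
  i=7: D_i=min(4*2^7,96)=96, bounds=[48,96]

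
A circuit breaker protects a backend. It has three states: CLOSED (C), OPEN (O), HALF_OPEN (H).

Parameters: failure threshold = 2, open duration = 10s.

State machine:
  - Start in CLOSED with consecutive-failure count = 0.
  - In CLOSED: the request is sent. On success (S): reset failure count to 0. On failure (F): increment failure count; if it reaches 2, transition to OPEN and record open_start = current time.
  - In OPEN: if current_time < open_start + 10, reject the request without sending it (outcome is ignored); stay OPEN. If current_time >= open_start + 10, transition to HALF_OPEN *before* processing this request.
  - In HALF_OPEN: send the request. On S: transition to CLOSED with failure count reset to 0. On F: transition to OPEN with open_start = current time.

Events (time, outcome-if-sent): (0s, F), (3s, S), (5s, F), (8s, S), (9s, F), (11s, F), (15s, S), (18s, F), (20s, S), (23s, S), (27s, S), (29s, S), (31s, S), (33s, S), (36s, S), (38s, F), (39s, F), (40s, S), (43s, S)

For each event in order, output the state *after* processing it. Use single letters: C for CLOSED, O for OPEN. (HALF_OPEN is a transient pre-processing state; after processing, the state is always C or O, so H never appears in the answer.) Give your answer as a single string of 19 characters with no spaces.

Answer: CCCCCOOOOCCCCCCCOOO

Derivation:
State after each event:
  event#1 t=0s outcome=F: state=CLOSED
  event#2 t=3s outcome=S: state=CLOSED
  event#3 t=5s outcome=F: state=CLOSED
  event#4 t=8s outcome=S: state=CLOSED
  event#5 t=9s outcome=F: state=CLOSED
  event#6 t=11s outcome=F: state=OPEN
  event#7 t=15s outcome=S: state=OPEN
  event#8 t=18s outcome=F: state=OPEN
  event#9 t=20s outcome=S: state=OPEN
  event#10 t=23s outcome=S: state=CLOSED
  event#11 t=27s outcome=S: state=CLOSED
  event#12 t=29s outcome=S: state=CLOSED
  event#13 t=31s outcome=S: state=CLOSED
  event#14 t=33s outcome=S: state=CLOSED
  event#15 t=36s outcome=S: state=CLOSED
  event#16 t=38s outcome=F: state=CLOSED
  event#17 t=39s outcome=F: state=OPEN
  event#18 t=40s outcome=S: state=OPEN
  event#19 t=43s outcome=S: state=OPEN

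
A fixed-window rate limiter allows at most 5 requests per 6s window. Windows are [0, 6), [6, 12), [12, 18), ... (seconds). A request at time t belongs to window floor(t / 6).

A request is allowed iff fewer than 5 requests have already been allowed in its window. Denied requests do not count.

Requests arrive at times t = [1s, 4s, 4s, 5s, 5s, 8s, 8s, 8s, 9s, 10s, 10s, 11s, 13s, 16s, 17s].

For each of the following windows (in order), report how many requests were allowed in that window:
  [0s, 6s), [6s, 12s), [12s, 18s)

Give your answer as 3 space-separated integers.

Answer: 5 5 3

Derivation:
Processing requests:
  req#1 t=1s (window 0): ALLOW
  req#2 t=4s (window 0): ALLOW
  req#3 t=4s (window 0): ALLOW
  req#4 t=5s (window 0): ALLOW
  req#5 t=5s (window 0): ALLOW
  req#6 t=8s (window 1): ALLOW
  req#7 t=8s (window 1): ALLOW
  req#8 t=8s (window 1): ALLOW
  req#9 t=9s (window 1): ALLOW
  req#10 t=10s (window 1): ALLOW
  req#11 t=10s (window 1): DENY
  req#12 t=11s (window 1): DENY
  req#13 t=13s (window 2): ALLOW
  req#14 t=16s (window 2): ALLOW
  req#15 t=17s (window 2): ALLOW

Allowed counts by window: 5 5 3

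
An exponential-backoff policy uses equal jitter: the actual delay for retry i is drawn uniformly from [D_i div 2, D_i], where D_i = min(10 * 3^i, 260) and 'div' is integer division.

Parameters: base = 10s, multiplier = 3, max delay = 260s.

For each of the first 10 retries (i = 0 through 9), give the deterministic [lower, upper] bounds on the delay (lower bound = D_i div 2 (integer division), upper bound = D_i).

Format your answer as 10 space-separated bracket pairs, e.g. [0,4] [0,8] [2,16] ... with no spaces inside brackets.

Computing bounds per retry:
  i=0: D_i=min(10*3^0,260)=10, bounds=[5,10]
  i=1: D_i=min(10*3^1,260)=30, bounds=[15,30]
  i=2: D_i=min(10*3^2,260)=90, bounds=[45,90]
  i=3: D_i=min(10*3^3,260)=260, bounds=[130,260]
  i=4: D_i=min(10*3^4,260)=260, bounds=[130,260]
  i=5: D_i=min(10*3^5,260)=260, bounds=[130,260]
  i=6: D_i=min(10*3^6,260)=260, bounds=[130,260]
  i=7: D_i=min(10*3^7,260)=260, bounds=[130,260]
  i=8: D_i=min(10*3^8,260)=260, bounds=[130,260]
  i=9: D_i=min(10*3^9,260)=260, bounds=[130,260]

Answer: [5,10] [15,30] [45,90] [130,260] [130,260] [130,260] [130,260] [130,260] [130,260] [130,260]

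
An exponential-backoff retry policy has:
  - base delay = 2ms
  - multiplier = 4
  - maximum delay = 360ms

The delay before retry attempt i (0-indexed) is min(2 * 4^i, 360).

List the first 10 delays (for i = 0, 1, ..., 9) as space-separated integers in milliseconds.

Computing each delay:
  i=0: min(2*4^0, 360) = 2
  i=1: min(2*4^1, 360) = 8
  i=2: min(2*4^2, 360) = 32
  i=3: min(2*4^3, 360) = 128
  i=4: min(2*4^4, 360) = 360
  i=5: min(2*4^5, 360) = 360
  i=6: min(2*4^6, 360) = 360
  i=7: min(2*4^7, 360) = 360
  i=8: min(2*4^8, 360) = 360
  i=9: min(2*4^9, 360) = 360

Answer: 2 8 32 128 360 360 360 360 360 360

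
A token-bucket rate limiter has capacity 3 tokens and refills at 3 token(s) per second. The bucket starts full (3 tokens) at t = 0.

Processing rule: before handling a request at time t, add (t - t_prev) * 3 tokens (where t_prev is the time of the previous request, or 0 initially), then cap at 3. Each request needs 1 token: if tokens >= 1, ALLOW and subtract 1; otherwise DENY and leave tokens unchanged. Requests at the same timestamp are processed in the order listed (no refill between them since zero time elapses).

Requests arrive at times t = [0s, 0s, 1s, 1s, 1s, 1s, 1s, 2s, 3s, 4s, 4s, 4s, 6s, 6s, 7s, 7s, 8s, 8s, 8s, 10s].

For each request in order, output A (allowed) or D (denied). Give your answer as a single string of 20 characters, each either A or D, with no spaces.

Answer: AAAAADDAAAAAAAAAAAAA

Derivation:
Simulating step by step:
  req#1 t=0s: ALLOW
  req#2 t=0s: ALLOW
  req#3 t=1s: ALLOW
  req#4 t=1s: ALLOW
  req#5 t=1s: ALLOW
  req#6 t=1s: DENY
  req#7 t=1s: DENY
  req#8 t=2s: ALLOW
  req#9 t=3s: ALLOW
  req#10 t=4s: ALLOW
  req#11 t=4s: ALLOW
  req#12 t=4s: ALLOW
  req#13 t=6s: ALLOW
  req#14 t=6s: ALLOW
  req#15 t=7s: ALLOW
  req#16 t=7s: ALLOW
  req#17 t=8s: ALLOW
  req#18 t=8s: ALLOW
  req#19 t=8s: ALLOW
  req#20 t=10s: ALLOW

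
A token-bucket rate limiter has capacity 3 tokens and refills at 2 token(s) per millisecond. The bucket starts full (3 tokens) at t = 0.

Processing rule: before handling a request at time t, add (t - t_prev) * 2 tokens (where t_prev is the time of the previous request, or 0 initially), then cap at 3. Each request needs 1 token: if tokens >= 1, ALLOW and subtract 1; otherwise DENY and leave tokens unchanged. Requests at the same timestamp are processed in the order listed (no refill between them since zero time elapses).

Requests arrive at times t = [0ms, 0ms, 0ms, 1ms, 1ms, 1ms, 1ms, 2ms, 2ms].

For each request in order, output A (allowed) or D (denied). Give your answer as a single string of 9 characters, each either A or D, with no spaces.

Answer: AAAAADDAA

Derivation:
Simulating step by step:
  req#1 t=0ms: ALLOW
  req#2 t=0ms: ALLOW
  req#3 t=0ms: ALLOW
  req#4 t=1ms: ALLOW
  req#5 t=1ms: ALLOW
  req#6 t=1ms: DENY
  req#7 t=1ms: DENY
  req#8 t=2ms: ALLOW
  req#9 t=2ms: ALLOW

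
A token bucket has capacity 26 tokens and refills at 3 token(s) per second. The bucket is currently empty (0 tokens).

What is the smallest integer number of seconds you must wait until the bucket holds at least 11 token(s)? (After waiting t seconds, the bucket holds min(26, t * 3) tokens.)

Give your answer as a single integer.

Answer: 4

Derivation:
Need t * 3 >= 11, so t >= 11/3.
Smallest integer t = ceil(11/3) = 4.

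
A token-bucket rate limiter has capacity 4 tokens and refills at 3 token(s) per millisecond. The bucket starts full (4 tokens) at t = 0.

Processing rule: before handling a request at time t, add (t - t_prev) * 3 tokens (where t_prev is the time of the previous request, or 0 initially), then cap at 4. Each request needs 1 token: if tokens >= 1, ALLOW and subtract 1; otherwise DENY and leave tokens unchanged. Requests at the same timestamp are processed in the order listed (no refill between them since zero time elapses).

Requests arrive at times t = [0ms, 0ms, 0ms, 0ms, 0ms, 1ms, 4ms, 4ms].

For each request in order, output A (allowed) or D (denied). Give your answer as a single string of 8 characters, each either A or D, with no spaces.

Answer: AAAADAAA

Derivation:
Simulating step by step:
  req#1 t=0ms: ALLOW
  req#2 t=0ms: ALLOW
  req#3 t=0ms: ALLOW
  req#4 t=0ms: ALLOW
  req#5 t=0ms: DENY
  req#6 t=1ms: ALLOW
  req#7 t=4ms: ALLOW
  req#8 t=4ms: ALLOW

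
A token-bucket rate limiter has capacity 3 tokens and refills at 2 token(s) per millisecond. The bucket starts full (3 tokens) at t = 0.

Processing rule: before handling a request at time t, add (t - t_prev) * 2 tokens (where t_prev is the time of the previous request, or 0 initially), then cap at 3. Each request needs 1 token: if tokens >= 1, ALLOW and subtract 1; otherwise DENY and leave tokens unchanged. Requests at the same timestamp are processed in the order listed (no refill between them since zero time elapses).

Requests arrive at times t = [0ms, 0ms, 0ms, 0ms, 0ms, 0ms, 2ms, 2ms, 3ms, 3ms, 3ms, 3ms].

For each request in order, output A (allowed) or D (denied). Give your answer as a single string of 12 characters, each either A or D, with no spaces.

Simulating step by step:
  req#1 t=0ms: ALLOW
  req#2 t=0ms: ALLOW
  req#3 t=0ms: ALLOW
  req#4 t=0ms: DENY
  req#5 t=0ms: DENY
  req#6 t=0ms: DENY
  req#7 t=2ms: ALLOW
  req#8 t=2ms: ALLOW
  req#9 t=3ms: ALLOW
  req#10 t=3ms: ALLOW
  req#11 t=3ms: ALLOW
  req#12 t=3ms: DENY

Answer: AAADDDAAAAAD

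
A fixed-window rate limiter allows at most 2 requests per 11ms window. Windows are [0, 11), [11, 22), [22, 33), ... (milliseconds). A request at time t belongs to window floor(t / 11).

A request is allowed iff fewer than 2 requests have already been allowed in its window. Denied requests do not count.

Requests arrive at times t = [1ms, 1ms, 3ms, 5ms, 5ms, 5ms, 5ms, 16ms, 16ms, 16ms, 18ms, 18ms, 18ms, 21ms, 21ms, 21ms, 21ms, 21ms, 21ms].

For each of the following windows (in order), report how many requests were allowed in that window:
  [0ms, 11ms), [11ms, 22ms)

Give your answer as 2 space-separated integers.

Answer: 2 2

Derivation:
Processing requests:
  req#1 t=1ms (window 0): ALLOW
  req#2 t=1ms (window 0): ALLOW
  req#3 t=3ms (window 0): DENY
  req#4 t=5ms (window 0): DENY
  req#5 t=5ms (window 0): DENY
  req#6 t=5ms (window 0): DENY
  req#7 t=5ms (window 0): DENY
  req#8 t=16ms (window 1): ALLOW
  req#9 t=16ms (window 1): ALLOW
  req#10 t=16ms (window 1): DENY
  req#11 t=18ms (window 1): DENY
  req#12 t=18ms (window 1): DENY
  req#13 t=18ms (window 1): DENY
  req#14 t=21ms (window 1): DENY
  req#15 t=21ms (window 1): DENY
  req#16 t=21ms (window 1): DENY
  req#17 t=21ms (window 1): DENY
  req#18 t=21ms (window 1): DENY
  req#19 t=21ms (window 1): DENY

Allowed counts by window: 2 2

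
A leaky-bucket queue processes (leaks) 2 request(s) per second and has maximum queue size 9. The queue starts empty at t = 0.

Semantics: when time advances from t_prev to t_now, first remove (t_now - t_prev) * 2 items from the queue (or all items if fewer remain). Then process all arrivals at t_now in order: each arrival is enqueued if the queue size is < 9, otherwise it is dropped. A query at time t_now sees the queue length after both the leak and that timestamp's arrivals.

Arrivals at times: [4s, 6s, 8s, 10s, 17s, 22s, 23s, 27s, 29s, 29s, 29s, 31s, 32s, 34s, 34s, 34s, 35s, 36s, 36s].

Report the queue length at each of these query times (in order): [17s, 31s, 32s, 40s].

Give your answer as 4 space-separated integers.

Answer: 1 1 1 0

Derivation:
Queue lengths at query times:
  query t=17s: backlog = 1
  query t=31s: backlog = 1
  query t=32s: backlog = 1
  query t=40s: backlog = 0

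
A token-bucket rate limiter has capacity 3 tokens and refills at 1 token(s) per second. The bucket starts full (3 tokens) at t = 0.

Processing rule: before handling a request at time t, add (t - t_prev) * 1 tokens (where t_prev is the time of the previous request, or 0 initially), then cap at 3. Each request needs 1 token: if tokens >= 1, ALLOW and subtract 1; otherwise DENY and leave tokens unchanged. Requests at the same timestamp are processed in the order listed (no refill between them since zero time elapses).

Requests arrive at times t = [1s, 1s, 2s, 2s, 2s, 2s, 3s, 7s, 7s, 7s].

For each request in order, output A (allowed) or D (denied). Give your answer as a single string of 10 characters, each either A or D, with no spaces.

Answer: AAAADDAAAA

Derivation:
Simulating step by step:
  req#1 t=1s: ALLOW
  req#2 t=1s: ALLOW
  req#3 t=2s: ALLOW
  req#4 t=2s: ALLOW
  req#5 t=2s: DENY
  req#6 t=2s: DENY
  req#7 t=3s: ALLOW
  req#8 t=7s: ALLOW
  req#9 t=7s: ALLOW
  req#10 t=7s: ALLOW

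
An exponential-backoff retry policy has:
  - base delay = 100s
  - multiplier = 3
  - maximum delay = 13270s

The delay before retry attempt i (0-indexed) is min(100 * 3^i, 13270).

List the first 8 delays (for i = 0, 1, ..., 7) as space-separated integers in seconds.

Computing each delay:
  i=0: min(100*3^0, 13270) = 100
  i=1: min(100*3^1, 13270) = 300
  i=2: min(100*3^2, 13270) = 900
  i=3: min(100*3^3, 13270) = 2700
  i=4: min(100*3^4, 13270) = 8100
  i=5: min(100*3^5, 13270) = 13270
  i=6: min(100*3^6, 13270) = 13270
  i=7: min(100*3^7, 13270) = 13270

Answer: 100 300 900 2700 8100 13270 13270 13270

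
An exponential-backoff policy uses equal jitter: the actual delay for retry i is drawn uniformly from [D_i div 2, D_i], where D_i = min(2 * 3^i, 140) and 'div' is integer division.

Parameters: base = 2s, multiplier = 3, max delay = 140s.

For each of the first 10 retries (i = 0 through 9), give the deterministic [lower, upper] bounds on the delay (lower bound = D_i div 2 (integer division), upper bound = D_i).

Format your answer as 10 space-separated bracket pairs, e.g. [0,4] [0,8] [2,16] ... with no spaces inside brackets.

Computing bounds per retry:
  i=0: D_i=min(2*3^0,140)=2, bounds=[1,2]
  i=1: D_i=min(2*3^1,140)=6, bounds=[3,6]
  i=2: D_i=min(2*3^2,140)=18, bounds=[9,18]
  i=3: D_i=min(2*3^3,140)=54, bounds=[27,54]
  i=4: D_i=min(2*3^4,140)=140, bounds=[70,140]
  i=5: D_i=min(2*3^5,140)=140, bounds=[70,140]
  i=6: D_i=min(2*3^6,140)=140, bounds=[70,140]
  i=7: D_i=min(2*3^7,140)=140, bounds=[70,140]
  i=8: D_i=min(2*3^8,140)=140, bounds=[70,140]
  i=9: D_i=min(2*3^9,140)=140, bounds=[70,140]

Answer: [1,2] [3,6] [9,18] [27,54] [70,140] [70,140] [70,140] [70,140] [70,140] [70,140]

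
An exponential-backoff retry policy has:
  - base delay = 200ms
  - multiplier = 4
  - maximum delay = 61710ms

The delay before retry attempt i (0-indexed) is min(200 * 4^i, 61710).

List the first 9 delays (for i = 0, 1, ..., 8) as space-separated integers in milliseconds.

Answer: 200 800 3200 12800 51200 61710 61710 61710 61710

Derivation:
Computing each delay:
  i=0: min(200*4^0, 61710) = 200
  i=1: min(200*4^1, 61710) = 800
  i=2: min(200*4^2, 61710) = 3200
  i=3: min(200*4^3, 61710) = 12800
  i=4: min(200*4^4, 61710) = 51200
  i=5: min(200*4^5, 61710) = 61710
  i=6: min(200*4^6, 61710) = 61710
  i=7: min(200*4^7, 61710) = 61710
  i=8: min(200*4^8, 61710) = 61710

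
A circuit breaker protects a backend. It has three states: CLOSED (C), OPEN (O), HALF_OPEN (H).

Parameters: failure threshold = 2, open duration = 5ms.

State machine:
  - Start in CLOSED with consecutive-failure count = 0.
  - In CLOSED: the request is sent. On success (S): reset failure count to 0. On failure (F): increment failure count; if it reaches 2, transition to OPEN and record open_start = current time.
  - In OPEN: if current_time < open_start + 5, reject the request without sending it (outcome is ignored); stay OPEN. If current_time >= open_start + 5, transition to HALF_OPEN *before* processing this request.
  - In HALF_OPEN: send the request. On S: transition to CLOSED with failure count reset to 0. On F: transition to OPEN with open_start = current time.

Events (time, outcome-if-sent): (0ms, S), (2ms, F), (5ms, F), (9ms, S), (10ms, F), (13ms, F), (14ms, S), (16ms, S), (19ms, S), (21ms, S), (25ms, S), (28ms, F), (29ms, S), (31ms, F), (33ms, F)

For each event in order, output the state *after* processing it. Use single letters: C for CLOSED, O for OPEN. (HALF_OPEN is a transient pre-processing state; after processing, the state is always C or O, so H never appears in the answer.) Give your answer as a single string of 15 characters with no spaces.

State after each event:
  event#1 t=0ms outcome=S: state=CLOSED
  event#2 t=2ms outcome=F: state=CLOSED
  event#3 t=5ms outcome=F: state=OPEN
  event#4 t=9ms outcome=S: state=OPEN
  event#5 t=10ms outcome=F: state=OPEN
  event#6 t=13ms outcome=F: state=OPEN
  event#7 t=14ms outcome=S: state=OPEN
  event#8 t=16ms outcome=S: state=CLOSED
  event#9 t=19ms outcome=S: state=CLOSED
  event#10 t=21ms outcome=S: state=CLOSED
  event#11 t=25ms outcome=S: state=CLOSED
  event#12 t=28ms outcome=F: state=CLOSED
  event#13 t=29ms outcome=S: state=CLOSED
  event#14 t=31ms outcome=F: state=CLOSED
  event#15 t=33ms outcome=F: state=OPEN

Answer: CCOOOOOCCCCCCCO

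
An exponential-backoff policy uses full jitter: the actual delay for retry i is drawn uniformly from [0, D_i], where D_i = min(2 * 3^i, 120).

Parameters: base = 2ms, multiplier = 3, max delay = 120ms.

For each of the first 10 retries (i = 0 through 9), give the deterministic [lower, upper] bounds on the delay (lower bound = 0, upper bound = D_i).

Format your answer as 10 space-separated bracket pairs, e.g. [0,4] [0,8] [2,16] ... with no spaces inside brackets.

Computing bounds per retry:
  i=0: D_i=min(2*3^0,120)=2, bounds=[0,2]
  i=1: D_i=min(2*3^1,120)=6, bounds=[0,6]
  i=2: D_i=min(2*3^2,120)=18, bounds=[0,18]
  i=3: D_i=min(2*3^3,120)=54, bounds=[0,54]
  i=4: D_i=min(2*3^4,120)=120, bounds=[0,120]
  i=5: D_i=min(2*3^5,120)=120, bounds=[0,120]
  i=6: D_i=min(2*3^6,120)=120, bounds=[0,120]
  i=7: D_i=min(2*3^7,120)=120, bounds=[0,120]
  i=8: D_i=min(2*3^8,120)=120, bounds=[0,120]
  i=9: D_i=min(2*3^9,120)=120, bounds=[0,120]

Answer: [0,2] [0,6] [0,18] [0,54] [0,120] [0,120] [0,120] [0,120] [0,120] [0,120]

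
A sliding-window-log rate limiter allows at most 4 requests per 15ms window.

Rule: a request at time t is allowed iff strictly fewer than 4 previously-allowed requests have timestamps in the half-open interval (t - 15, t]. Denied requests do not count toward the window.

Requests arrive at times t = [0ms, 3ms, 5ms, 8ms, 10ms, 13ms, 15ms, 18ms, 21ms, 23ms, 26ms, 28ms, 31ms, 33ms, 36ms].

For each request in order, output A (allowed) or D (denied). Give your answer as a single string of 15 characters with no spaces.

Tracking allowed requests in the window:
  req#1 t=0ms: ALLOW
  req#2 t=3ms: ALLOW
  req#3 t=5ms: ALLOW
  req#4 t=8ms: ALLOW
  req#5 t=10ms: DENY
  req#6 t=13ms: DENY
  req#7 t=15ms: ALLOW
  req#8 t=18ms: ALLOW
  req#9 t=21ms: ALLOW
  req#10 t=23ms: ALLOW
  req#11 t=26ms: DENY
  req#12 t=28ms: DENY
  req#13 t=31ms: ALLOW
  req#14 t=33ms: ALLOW
  req#15 t=36ms: ALLOW

Answer: AAAADDAAAADDAAA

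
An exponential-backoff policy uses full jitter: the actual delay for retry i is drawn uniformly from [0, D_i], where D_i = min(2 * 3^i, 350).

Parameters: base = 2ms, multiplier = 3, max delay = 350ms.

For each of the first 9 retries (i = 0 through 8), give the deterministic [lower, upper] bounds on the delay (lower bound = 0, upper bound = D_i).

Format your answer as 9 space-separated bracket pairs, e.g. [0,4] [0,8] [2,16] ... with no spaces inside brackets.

Computing bounds per retry:
  i=0: D_i=min(2*3^0,350)=2, bounds=[0,2]
  i=1: D_i=min(2*3^1,350)=6, bounds=[0,6]
  i=2: D_i=min(2*3^2,350)=18, bounds=[0,18]
  i=3: D_i=min(2*3^3,350)=54, bounds=[0,54]
  i=4: D_i=min(2*3^4,350)=162, bounds=[0,162]
  i=5: D_i=min(2*3^5,350)=350, bounds=[0,350]
  i=6: D_i=min(2*3^6,350)=350, bounds=[0,350]
  i=7: D_i=min(2*3^7,350)=350, bounds=[0,350]
  i=8: D_i=min(2*3^8,350)=350, bounds=[0,350]

Answer: [0,2] [0,6] [0,18] [0,54] [0,162] [0,350] [0,350] [0,350] [0,350]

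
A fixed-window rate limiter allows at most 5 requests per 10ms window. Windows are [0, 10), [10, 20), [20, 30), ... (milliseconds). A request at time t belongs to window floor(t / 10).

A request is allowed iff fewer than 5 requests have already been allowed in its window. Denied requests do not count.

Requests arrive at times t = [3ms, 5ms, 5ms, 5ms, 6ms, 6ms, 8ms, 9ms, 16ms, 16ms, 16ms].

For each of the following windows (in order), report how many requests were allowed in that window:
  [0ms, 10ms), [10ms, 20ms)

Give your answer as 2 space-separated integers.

Processing requests:
  req#1 t=3ms (window 0): ALLOW
  req#2 t=5ms (window 0): ALLOW
  req#3 t=5ms (window 0): ALLOW
  req#4 t=5ms (window 0): ALLOW
  req#5 t=6ms (window 0): ALLOW
  req#6 t=6ms (window 0): DENY
  req#7 t=8ms (window 0): DENY
  req#8 t=9ms (window 0): DENY
  req#9 t=16ms (window 1): ALLOW
  req#10 t=16ms (window 1): ALLOW
  req#11 t=16ms (window 1): ALLOW

Allowed counts by window: 5 3

Answer: 5 3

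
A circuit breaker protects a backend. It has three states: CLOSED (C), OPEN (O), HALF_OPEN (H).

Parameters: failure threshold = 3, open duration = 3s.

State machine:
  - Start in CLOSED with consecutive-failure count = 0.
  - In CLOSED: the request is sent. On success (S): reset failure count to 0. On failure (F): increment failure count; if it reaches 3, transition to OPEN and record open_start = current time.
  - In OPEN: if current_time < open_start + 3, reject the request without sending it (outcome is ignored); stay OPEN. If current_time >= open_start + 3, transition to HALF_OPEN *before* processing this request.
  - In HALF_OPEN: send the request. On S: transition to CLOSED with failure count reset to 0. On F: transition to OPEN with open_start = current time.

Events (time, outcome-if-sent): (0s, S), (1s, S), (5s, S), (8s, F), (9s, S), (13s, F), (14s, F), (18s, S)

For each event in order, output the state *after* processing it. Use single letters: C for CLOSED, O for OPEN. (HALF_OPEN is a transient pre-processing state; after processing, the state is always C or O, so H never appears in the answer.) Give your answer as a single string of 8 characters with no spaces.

State after each event:
  event#1 t=0s outcome=S: state=CLOSED
  event#2 t=1s outcome=S: state=CLOSED
  event#3 t=5s outcome=S: state=CLOSED
  event#4 t=8s outcome=F: state=CLOSED
  event#5 t=9s outcome=S: state=CLOSED
  event#6 t=13s outcome=F: state=CLOSED
  event#7 t=14s outcome=F: state=CLOSED
  event#8 t=18s outcome=S: state=CLOSED

Answer: CCCCCCCC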